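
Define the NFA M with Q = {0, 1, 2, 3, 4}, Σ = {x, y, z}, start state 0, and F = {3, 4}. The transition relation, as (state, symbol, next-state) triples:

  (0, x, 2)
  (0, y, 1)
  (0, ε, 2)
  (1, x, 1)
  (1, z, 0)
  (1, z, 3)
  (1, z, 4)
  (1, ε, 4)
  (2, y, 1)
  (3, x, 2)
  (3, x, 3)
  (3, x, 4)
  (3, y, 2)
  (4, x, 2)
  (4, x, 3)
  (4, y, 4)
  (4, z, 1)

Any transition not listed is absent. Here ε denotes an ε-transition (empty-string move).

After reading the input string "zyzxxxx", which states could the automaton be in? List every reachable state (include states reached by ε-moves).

∅

Start: ε-closure({0}) = {0, 2}.
Read 'z': {0, 2} → ∅.
The set is empty and remains empty for the remaining 6 symbols.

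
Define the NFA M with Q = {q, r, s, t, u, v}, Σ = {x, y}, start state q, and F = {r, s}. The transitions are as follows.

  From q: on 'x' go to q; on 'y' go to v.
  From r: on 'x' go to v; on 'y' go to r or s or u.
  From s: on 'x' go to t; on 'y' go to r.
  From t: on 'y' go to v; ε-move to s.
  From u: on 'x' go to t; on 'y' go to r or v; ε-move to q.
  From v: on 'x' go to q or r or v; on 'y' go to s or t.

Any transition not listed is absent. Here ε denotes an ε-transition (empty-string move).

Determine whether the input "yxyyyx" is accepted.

Yes

Start in {q}.
Read 'y': q→{v}; now {v}.
Read 'x': v→{q, r, v}; now {q, r, v}.
Read 'y': q→{v}, r→{r, s, u}, v→{s, t}; union {r, s, t, u, v}; ε-closure = {q, r, s, t, u, v}.
Read 'y': q→{v}, r→{r, s, u}, s→{r}, t→{v}, u→{r, v}, v→{s, t}; union {r, s, t, u, v}; ε-closure = {q, r, s, t, u, v}.
Read 'y': q→{v}, r→{r, s, u}, s→{r}, t→{v}, u→{r, v}, v→{s, t}; union {r, s, t, u, v}; ε-closure = {q, r, s, t, u, v}.
Read 'x': q→{q}, r→{v}, s→{t}, t→∅, u→{t}, v→{q, r, v}; union {q, r, t, v}; ε-closure = {q, r, s, t, v}.
The final set {q, r, s, t, v} contains the accepting states r, s.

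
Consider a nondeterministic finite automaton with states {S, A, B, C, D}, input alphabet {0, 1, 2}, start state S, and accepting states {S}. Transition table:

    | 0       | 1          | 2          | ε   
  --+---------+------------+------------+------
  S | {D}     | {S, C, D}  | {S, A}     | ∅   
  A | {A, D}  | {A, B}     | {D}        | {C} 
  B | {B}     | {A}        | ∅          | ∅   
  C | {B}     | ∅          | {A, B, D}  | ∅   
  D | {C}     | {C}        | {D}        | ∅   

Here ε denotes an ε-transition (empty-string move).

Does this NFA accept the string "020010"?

No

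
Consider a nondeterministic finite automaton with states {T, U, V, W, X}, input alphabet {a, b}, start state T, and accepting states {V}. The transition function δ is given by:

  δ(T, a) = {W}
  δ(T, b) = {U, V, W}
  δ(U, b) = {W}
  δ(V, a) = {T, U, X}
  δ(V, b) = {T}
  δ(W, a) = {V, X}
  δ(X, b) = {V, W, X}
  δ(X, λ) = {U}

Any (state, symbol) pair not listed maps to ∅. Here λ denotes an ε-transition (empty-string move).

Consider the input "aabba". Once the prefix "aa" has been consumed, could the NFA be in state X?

Start in {T}.
Read 'a': T→{W}; now {W}.
Read 'a': W→{V, X}; union {V, X}; ε-closure = {U, V, X}.
State X is in {U, V, X}.

Yes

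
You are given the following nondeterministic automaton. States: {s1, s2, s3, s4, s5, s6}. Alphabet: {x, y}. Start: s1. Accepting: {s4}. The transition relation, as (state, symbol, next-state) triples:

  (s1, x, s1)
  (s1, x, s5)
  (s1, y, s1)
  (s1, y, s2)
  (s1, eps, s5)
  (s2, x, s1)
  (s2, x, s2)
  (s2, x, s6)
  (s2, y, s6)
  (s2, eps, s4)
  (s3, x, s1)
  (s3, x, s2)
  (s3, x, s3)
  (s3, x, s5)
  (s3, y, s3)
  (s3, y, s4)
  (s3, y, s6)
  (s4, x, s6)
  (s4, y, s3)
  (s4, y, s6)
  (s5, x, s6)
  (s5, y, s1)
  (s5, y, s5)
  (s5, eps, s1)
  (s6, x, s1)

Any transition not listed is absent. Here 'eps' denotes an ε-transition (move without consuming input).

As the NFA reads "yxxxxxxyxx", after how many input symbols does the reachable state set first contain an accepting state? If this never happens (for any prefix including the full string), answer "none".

Start: ε-closure({s1}) = {s1, s5}.
Read 'y': {s1, s5} → {s1, s2, s4, s5}.
None of the earlier sets intersect F, but {s1, s2, s4, s5} does.

1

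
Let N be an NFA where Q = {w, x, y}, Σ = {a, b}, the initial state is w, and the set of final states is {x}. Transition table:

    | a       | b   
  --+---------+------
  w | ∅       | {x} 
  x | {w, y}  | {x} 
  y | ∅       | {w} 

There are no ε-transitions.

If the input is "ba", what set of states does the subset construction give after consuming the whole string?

Start in {w}.
Read 'b': {w} → {x}.
Read 'a': {x} → {w, y}.

{w, y}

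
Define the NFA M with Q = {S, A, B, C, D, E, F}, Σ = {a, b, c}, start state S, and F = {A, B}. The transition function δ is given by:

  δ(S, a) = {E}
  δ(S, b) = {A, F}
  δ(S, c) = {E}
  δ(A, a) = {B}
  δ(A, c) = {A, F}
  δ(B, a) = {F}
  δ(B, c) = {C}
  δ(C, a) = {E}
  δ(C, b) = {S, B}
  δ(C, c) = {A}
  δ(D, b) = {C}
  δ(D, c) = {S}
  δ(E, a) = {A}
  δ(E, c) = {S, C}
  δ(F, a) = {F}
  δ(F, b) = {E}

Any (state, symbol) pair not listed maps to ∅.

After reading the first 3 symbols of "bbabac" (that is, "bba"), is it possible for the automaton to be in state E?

Start in {S}.
Read 'b': {S} → {A, F}.
Read 'b': {A, F} → {E}.
Read 'a': {E} → {A}.
State E is not in {A}.

No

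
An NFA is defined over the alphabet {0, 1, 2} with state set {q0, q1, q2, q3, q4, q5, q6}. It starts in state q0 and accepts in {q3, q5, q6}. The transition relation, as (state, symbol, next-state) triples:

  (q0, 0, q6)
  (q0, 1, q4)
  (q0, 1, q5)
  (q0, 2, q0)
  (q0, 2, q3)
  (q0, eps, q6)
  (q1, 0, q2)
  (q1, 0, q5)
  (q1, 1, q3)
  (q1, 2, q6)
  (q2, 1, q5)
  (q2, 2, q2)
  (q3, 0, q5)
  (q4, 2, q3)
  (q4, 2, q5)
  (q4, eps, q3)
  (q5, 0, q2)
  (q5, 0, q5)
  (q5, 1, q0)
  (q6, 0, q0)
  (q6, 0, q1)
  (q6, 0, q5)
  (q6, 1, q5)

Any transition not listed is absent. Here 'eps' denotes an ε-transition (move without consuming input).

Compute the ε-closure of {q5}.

{q5}

Begin with {q5}.
No ε-moves leave this set, so the closure equals the set itself.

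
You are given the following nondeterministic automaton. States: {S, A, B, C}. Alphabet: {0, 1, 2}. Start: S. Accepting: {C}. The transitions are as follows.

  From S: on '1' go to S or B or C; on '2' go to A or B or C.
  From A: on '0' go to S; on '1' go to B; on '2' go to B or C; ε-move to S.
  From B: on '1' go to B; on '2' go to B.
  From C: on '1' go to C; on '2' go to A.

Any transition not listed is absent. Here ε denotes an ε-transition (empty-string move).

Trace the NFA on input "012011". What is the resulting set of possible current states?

Start in {S}.
Read '0': S→∅; now ∅.
The set is empty and remains empty for the remaining 5 symbols.

∅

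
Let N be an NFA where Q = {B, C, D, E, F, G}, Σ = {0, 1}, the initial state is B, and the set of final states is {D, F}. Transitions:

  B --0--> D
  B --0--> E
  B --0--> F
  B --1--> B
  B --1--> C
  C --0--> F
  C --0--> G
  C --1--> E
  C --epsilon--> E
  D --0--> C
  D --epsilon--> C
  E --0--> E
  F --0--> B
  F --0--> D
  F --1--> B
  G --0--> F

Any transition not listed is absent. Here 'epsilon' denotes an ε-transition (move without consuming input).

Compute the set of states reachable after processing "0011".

Start in {B}.
Read '0': B→{D, E, F}; union {D, E, F}; ε-closure = {C, D, E, F}.
Read '0': C→{F, G}, D→{C}, E→{E}, F→{B, D}; now {B, C, D, E, F, G}.
Read '1': B→{B, C}, C→{E}, D→∅, E→∅, F→{B}, G→∅; now {B, C, E}.
Read '1': B→{B, C}, C→{E}, E→∅; now {B, C, E}.

{B, C, E}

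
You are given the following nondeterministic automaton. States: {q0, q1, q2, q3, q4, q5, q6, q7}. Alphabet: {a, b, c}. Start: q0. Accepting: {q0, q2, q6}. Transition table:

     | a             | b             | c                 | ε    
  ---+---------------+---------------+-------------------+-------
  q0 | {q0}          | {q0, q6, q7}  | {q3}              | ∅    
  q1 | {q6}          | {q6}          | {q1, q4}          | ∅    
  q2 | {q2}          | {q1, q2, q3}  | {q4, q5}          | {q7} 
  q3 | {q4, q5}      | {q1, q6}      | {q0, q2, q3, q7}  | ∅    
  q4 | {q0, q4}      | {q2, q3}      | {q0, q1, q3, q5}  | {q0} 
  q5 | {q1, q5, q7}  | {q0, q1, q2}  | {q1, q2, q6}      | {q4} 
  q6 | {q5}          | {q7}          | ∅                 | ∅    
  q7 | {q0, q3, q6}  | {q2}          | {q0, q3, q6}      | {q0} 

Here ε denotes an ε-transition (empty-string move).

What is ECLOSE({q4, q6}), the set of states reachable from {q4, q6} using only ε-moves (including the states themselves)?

{q0, q4, q6}

Begin with {q4, q6}.
ε-move q4 → q0; add q0.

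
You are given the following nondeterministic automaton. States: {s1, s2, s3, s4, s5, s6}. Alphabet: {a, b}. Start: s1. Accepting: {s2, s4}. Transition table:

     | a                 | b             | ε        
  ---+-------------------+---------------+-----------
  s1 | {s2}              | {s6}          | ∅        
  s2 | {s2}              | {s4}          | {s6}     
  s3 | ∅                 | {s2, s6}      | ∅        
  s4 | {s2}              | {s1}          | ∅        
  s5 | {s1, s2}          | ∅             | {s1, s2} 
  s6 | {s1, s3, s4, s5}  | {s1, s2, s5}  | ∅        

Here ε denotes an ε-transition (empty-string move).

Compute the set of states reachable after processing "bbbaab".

{s1, s2, s4, s5, s6}

Start in {s1}.
Read 'b': s1→{s6}; now {s6}.
Read 'b': s6→{s1, s2, s5}; union {s1, s2, s5}; ε-closure = {s1, s2, s5, s6}.
Read 'b': s1→{s6}, s2→{s4}, s5→∅, s6→{s1, s2, s5}; now {s1, s2, s4, s5, s6}.
Read 'a': s1→{s2}, s2→{s2}, s4→{s2}, s5→{s1, s2}, s6→{s1, s3, s4, s5}; union {s1, s2, s3, s4, s5}; ε-closure = {s1, s2, s3, s4, s5, s6}.
Read 'a': s1→{s2}, s2→{s2}, s3→∅, s4→{s2}, s5→{s1, s2}, s6→{s1, s3, s4, s5}; union {s1, s2, s3, s4, s5}; ε-closure = {s1, s2, s3, s4, s5, s6}.
Read 'b': s1→{s6}, s2→{s4}, s3→{s2, s6}, s4→{s1}, s5→∅, s6→{s1, s2, s5}; now {s1, s2, s4, s5, s6}.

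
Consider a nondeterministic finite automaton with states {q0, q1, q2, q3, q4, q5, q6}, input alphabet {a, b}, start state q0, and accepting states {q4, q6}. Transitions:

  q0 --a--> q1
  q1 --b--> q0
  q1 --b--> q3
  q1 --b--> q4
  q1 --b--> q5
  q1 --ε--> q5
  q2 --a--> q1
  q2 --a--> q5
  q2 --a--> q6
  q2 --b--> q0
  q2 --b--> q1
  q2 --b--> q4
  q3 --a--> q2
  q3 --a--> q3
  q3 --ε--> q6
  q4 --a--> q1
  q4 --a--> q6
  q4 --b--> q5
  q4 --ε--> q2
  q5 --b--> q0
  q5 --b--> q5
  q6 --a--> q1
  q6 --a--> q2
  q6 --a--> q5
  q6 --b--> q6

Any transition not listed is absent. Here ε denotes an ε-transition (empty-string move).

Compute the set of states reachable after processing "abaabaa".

Start in {q0}.
Read 'a': q0→{q1}; union {q1}; ε-closure = {q1, q5}.
Read 'b': q1→{q0, q3, q4, q5}, q5→{q0, q5}; union {q0, q3, q4, q5}; ε-closure = {q0, q2, q3, q4, q5, q6}.
Read 'a': q0→{q1}, q2→{q1, q5, q6}, q3→{q2, q3}, q4→{q1, q6}, q5→∅, q6→{q1, q2, q5}; now {q1, q2, q3, q5, q6}.
Read 'a': q1→∅, q2→{q1, q5, q6}, q3→{q2, q3}, q5→∅, q6→{q1, q2, q5}; now {q1, q2, q3, q5, q6}.
Read 'b': q1→{q0, q3, q4, q5}, q2→{q0, q1, q4}, q3→∅, q5→{q0, q5}, q6→{q6}; union {q0, q1, q3, q4, q5, q6}; ε-closure = {q0, q1, q2, q3, q4, q5, q6}.
Read 'a': q0→{q1}, q1→∅, q2→{q1, q5, q6}, q3→{q2, q3}, q4→{q1, q6}, q5→∅, q6→{q1, q2, q5}; now {q1, q2, q3, q5, q6}.
Read 'a': q1→∅, q2→{q1, q5, q6}, q3→{q2, q3}, q5→∅, q6→{q1, q2, q5}; now {q1, q2, q3, q5, q6}.

{q1, q2, q3, q5, q6}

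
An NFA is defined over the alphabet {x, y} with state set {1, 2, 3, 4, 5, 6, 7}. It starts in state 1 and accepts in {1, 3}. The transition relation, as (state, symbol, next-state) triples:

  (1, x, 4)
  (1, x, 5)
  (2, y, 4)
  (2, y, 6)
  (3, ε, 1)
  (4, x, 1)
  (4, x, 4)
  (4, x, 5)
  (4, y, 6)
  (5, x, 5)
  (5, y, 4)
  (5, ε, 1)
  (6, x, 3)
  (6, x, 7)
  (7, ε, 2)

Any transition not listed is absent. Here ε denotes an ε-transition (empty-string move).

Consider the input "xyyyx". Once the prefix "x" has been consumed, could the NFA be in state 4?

Start in {1}.
Read 'x': {1} → {1, 4, 5}.
State 4 is in {1, 4, 5}.

Yes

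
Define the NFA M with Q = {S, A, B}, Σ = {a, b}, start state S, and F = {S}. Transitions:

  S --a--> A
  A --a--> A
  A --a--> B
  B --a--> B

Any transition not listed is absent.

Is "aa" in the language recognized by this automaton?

Start in {S}.
Read 'a': S→{A}; now {A}.
Read 'a': A→{A, B}; now {A, B}.
The final set {A, B} contains no accepting state.

No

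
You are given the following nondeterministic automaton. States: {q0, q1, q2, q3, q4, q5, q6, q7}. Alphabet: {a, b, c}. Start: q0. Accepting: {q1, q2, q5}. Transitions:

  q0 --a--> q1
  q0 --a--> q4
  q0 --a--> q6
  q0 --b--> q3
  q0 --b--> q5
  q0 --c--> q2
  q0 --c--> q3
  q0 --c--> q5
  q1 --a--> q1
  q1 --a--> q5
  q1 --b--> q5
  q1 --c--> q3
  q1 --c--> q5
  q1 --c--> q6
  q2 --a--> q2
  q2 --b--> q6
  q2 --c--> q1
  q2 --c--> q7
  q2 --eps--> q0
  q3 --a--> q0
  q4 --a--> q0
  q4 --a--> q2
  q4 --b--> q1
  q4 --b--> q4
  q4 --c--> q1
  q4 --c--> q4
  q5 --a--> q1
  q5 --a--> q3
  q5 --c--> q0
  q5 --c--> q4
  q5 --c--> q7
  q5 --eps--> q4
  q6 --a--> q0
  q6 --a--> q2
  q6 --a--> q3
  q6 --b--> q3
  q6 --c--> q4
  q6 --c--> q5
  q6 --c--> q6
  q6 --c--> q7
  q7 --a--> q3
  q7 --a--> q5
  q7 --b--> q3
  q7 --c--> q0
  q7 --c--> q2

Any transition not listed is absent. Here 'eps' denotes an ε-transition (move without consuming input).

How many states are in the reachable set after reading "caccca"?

Start in {q0}.
Read 'c': {q0} → {q0, q2, q3, q4, q5}.
Read 'a': {q0, q2, q3, q4, q5} → {q0, q1, q2, q3, q4, q6}.
Read 'c': {q0, q1, q2, q3, q4, q6} → {q0, q1, q2, q3, q4, q5, q6, q7}.
Read 'c': {q0, q1, q2, q3, q4, q5, q6, q7} → {q0, q1, q2, q3, q4, q5, q6, q7}.
Read 'c': {q0, q1, q2, q3, q4, q5, q6, q7} → {q0, q1, q2, q3, q4, q5, q6, q7}.
Read 'a': {q0, q1, q2, q3, q4, q5, q6, q7} → {q0, q1, q2, q3, q4, q5, q6}.
That set has 7 states.

7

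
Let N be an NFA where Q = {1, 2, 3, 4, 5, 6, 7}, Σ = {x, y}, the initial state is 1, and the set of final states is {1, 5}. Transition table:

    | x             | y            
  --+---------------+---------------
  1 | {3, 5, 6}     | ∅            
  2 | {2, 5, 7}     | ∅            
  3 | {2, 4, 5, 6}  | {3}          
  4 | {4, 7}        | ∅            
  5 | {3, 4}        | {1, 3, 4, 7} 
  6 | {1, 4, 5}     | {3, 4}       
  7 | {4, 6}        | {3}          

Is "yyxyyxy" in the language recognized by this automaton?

Start in {1}.
Read 'y': {1} → ∅.
The set is empty and remains empty for the remaining 6 symbols.
The final set ∅ contains no accepting state.

No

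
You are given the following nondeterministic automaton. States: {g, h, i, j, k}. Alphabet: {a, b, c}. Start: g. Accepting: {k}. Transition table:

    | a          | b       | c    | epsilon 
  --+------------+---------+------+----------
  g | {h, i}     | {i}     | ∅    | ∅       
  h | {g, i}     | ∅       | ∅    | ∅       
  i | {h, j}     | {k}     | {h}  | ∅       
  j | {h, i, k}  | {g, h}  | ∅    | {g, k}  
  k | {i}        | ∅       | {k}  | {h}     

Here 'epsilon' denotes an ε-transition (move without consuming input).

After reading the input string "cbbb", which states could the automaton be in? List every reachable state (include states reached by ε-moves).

∅

Start in {g}.
Read 'c': {g} → ∅.
The set is empty and remains empty for the remaining 3 symbols.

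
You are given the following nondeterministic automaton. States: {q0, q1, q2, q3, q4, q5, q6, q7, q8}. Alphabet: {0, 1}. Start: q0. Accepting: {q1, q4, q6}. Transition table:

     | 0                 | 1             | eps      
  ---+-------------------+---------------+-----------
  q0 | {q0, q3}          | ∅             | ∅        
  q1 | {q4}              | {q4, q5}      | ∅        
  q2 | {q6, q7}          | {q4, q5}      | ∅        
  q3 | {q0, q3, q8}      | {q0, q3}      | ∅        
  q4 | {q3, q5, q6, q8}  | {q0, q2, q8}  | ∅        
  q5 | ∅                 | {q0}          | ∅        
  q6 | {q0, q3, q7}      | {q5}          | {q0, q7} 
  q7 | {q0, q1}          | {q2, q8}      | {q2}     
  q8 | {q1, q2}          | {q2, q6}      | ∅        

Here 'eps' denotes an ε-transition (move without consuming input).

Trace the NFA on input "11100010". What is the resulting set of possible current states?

∅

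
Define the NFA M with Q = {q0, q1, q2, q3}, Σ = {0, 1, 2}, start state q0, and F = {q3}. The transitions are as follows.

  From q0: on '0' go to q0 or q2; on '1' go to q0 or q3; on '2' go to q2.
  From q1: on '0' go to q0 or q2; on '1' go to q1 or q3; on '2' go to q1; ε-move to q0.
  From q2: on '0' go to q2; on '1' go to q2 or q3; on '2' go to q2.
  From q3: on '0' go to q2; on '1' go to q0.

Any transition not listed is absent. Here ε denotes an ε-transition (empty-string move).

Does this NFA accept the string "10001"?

Yes

Start in {q0}.
Read '1': {q0} → {q0, q3}.
Read '0': {q0, q3} → {q0, q2}.
Read '0': {q0, q2} → {q0, q2}.
Read '0': {q0, q2} → {q0, q2}.
Read '1': {q0, q2} → {q0, q2, q3}.
The final set {q0, q2, q3} contains the accepting state q3.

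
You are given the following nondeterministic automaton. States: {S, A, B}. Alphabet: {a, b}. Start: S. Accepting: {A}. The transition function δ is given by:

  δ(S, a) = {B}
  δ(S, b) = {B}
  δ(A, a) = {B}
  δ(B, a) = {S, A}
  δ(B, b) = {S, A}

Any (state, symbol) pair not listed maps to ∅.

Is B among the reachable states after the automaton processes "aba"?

Yes

Start in {S}.
Read 'a': {S} → {B}.
Read 'b': {B} → {S, A}.
Read 'a': {S, A} → {B}.
State B is in {B}.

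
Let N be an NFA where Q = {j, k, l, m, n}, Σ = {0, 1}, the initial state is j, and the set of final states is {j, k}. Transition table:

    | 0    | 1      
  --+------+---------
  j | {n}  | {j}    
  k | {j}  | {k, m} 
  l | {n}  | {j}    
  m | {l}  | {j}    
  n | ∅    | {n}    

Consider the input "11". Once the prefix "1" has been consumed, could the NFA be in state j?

Yes

Start in {j}.
Read '1': {j} → {j}.
State j is in {j}.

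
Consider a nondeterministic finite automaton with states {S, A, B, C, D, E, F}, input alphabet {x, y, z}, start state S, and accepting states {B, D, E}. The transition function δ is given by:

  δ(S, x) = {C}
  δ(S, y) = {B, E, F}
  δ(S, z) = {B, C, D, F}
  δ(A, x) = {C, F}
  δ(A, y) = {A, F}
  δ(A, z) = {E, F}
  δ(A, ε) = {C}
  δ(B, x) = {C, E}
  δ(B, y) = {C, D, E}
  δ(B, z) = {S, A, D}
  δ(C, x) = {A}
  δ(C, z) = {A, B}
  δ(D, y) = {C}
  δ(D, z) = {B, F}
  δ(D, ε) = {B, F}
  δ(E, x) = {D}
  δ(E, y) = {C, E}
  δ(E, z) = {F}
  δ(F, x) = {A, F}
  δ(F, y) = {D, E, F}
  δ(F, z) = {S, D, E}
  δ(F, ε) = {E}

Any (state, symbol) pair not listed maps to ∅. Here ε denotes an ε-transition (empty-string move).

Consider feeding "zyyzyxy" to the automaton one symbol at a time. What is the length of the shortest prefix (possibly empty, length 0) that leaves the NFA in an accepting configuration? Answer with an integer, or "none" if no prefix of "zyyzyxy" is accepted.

1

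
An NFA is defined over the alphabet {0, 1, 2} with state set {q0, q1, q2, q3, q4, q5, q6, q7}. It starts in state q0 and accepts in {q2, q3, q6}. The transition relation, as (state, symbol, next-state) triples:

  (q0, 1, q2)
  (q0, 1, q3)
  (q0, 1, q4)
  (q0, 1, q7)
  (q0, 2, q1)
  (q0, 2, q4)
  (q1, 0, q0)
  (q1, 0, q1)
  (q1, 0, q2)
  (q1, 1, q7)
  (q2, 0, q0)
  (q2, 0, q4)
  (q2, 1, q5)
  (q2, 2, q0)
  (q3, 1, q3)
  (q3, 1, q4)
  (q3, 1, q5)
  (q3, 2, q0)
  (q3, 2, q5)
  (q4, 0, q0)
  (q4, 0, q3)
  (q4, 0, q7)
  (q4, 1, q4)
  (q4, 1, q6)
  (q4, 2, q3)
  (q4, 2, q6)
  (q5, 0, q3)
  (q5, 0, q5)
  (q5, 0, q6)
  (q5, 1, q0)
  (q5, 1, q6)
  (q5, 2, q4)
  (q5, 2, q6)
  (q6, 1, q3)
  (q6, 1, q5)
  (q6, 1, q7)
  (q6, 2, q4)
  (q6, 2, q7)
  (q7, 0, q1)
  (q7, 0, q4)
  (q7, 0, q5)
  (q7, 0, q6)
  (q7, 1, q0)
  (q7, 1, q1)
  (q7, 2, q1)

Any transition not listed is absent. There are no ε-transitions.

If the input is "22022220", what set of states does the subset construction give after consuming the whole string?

Start in {q0}.
Read '2': q0→{q1, q4}; now {q1, q4}.
Read '2': q1→∅, q4→{q3, q6}; now {q3, q6}.
Read '0': q3→∅, q6→∅; now ∅.
The set is empty and remains empty for the remaining 5 symbols.

∅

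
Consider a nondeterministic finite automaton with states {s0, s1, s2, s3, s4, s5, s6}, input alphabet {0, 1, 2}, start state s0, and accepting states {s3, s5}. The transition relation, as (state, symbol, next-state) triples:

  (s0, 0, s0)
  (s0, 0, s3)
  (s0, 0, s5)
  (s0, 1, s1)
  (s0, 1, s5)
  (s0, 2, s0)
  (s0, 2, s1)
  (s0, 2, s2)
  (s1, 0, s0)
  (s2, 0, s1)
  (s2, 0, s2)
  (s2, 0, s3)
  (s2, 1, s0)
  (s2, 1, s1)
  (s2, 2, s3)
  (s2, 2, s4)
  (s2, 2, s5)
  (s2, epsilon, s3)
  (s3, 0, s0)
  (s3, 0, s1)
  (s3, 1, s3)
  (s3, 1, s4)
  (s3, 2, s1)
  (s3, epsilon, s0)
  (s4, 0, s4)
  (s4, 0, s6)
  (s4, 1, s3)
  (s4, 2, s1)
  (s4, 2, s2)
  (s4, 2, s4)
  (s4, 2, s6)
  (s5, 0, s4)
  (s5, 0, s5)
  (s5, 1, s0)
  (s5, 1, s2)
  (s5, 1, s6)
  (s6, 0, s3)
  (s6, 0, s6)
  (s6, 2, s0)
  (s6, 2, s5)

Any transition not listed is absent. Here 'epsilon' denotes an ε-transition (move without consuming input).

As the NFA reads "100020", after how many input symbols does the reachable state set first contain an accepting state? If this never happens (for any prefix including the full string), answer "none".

1

Start in {s0}.
Read '1': s0→{s1, s5}; now {s1, s5}.
None of the earlier sets intersect F, but {s1, s5} does.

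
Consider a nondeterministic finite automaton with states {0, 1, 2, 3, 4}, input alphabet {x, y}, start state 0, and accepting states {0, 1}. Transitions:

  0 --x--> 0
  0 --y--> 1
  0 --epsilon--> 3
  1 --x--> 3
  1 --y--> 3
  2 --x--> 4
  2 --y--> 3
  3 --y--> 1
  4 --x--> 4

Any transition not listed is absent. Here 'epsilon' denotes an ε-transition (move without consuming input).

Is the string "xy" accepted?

Yes

Start: ε-closure({0}) = {0, 3}.
Read 'x': {0, 3} → {0, 3}.
Read 'y': {0, 3} → {1}.
The final set {1} contains the accepting state 1.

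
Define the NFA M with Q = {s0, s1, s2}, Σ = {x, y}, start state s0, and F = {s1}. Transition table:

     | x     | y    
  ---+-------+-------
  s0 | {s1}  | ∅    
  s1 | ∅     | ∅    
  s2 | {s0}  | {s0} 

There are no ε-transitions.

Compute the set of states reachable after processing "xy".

Start in {s0}.
Read 'x': s0→{s1}; now {s1}.
Read 'y': s1→∅; now ∅.

∅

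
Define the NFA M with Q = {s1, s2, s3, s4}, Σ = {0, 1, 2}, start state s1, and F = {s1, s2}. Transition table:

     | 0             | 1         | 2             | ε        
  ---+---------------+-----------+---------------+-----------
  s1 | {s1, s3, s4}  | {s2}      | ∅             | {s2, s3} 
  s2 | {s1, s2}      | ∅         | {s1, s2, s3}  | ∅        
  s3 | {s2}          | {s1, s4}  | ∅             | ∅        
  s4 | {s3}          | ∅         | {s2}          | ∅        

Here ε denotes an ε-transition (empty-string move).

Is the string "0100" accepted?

Yes

Start: ε-closure({s1}) = {s1, s2, s3}.
Read '0': s1→{s1, s3, s4}, s2→{s1, s2}, s3→{s2}; now {s1, s2, s3, s4}.
Read '1': s1→{s2}, s2→∅, s3→{s1, s4}, s4→∅; union {s1, s2, s4}; ε-closure = {s1, s2, s3, s4}.
Read '0': s1→{s1, s3, s4}, s2→{s1, s2}, s3→{s2}, s4→{s3}; now {s1, s2, s3, s4}.
Read '0': s1→{s1, s3, s4}, s2→{s1, s2}, s3→{s2}, s4→{s3}; now {s1, s2, s3, s4}.
The final set {s1, s2, s3, s4} contains the accepting states s1, s2.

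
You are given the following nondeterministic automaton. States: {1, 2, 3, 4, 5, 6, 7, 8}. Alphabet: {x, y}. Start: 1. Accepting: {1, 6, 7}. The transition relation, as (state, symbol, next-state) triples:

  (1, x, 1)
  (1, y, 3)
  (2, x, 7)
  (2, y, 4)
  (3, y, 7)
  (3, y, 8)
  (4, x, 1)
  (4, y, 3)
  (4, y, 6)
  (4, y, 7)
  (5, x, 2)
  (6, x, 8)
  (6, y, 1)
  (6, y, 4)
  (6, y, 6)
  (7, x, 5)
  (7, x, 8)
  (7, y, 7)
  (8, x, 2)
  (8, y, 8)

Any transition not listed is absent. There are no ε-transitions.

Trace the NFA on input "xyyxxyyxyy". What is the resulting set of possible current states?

Start in {1}.
Read 'x': 1→{1}; now {1}.
Read 'y': 1→{3}; now {3}.
Read 'y': 3→{7, 8}; now {7, 8}.
Read 'x': 7→{5, 8}, 8→{2}; now {2, 5, 8}.
Read 'x': 2→{7}, 5→{2}, 8→{2}; now {2, 7}.
Read 'y': 2→{4}, 7→{7}; now {4, 7}.
Read 'y': 4→{3, 6, 7}, 7→{7}; now {3, 6, 7}.
Read 'x': 3→∅, 6→{8}, 7→{5, 8}; now {5, 8}.
Read 'y': 5→∅, 8→{8}; now {8}.
Read 'y': 8→{8}; now {8}.

{8}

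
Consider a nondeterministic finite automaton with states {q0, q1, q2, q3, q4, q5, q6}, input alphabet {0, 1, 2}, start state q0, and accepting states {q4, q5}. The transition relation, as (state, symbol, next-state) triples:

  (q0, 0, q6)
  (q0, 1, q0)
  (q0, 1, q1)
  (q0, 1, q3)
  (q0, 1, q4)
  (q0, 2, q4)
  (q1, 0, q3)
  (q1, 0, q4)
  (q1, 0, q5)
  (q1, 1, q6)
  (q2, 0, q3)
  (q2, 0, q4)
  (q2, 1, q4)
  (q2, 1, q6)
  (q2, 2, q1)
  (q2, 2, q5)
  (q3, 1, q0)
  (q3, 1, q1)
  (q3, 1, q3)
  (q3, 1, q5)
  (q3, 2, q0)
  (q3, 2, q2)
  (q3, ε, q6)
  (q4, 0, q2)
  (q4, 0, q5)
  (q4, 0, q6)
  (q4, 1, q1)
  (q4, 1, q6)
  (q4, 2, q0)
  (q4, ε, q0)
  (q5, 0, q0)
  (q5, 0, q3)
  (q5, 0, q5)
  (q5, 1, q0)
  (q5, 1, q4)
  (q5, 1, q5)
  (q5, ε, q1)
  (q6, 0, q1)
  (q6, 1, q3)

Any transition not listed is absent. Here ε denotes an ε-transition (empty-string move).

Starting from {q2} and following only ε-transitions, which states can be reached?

Begin with {q2}.
No ε-moves leave this set, so the closure equals the set itself.

{q2}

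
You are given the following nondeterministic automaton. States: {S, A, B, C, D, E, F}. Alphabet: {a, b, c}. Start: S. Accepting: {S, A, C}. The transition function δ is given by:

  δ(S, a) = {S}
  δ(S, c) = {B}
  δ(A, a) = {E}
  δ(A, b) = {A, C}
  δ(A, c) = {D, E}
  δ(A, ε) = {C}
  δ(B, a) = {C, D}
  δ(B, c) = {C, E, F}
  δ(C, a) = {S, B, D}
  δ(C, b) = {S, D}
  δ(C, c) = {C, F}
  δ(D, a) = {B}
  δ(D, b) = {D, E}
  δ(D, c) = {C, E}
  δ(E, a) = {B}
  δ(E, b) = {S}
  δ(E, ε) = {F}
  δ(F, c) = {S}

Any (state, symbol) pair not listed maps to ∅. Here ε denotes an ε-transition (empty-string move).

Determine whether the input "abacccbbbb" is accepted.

No

Start in {S}.
Read 'a': {S} → {S}.
Read 'b': {S} → ∅.
The set is empty and remains empty for the remaining 8 symbols.
The final set ∅ contains no accepting state.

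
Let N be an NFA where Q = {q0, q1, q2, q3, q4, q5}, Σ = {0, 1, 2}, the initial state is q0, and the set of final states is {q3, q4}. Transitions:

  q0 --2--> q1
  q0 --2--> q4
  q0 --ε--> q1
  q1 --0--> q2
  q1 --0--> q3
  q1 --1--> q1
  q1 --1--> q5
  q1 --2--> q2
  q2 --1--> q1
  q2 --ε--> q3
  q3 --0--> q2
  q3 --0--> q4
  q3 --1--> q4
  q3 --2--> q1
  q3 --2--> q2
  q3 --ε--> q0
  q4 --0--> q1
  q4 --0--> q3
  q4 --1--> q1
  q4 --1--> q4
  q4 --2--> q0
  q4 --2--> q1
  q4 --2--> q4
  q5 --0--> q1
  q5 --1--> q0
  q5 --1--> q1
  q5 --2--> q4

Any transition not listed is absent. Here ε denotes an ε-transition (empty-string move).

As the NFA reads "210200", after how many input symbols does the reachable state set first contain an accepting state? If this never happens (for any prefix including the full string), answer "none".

1

Start: ε-closure({q0}) = {q0, q1}.
Read '2': {q0, q1} → {q0, q1, q2, q3, q4}.
None of the earlier sets intersect F, but {q0, q1, q2, q3, q4} does.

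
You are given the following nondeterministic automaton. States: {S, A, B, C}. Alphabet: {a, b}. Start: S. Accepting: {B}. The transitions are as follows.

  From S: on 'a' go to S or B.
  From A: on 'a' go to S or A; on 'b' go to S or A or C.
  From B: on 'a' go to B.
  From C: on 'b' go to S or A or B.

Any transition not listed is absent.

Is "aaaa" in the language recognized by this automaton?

Start in {S}.
Read 'a': S→{S, B}; now {S, B}.
Read 'a': S→{S, B}, B→{B}; now {S, B}.
Read 'a': S→{S, B}, B→{B}; now {S, B}.
Read 'a': S→{S, B}, B→{B}; now {S, B}.
The final set {S, B} contains the accepting state B.

Yes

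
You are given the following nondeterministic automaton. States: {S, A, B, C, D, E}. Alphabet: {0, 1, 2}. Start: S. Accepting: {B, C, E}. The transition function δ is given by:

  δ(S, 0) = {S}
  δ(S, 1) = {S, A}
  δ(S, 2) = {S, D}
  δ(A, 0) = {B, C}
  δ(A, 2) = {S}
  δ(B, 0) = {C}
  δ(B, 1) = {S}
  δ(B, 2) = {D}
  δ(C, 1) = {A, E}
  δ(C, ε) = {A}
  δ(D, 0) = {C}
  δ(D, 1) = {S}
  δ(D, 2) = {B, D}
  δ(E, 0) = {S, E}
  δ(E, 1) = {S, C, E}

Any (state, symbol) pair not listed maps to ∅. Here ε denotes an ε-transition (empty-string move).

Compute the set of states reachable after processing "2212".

{S, D}

Start in {S}.
Read '2': S→{S, D}; now {S, D}.
Read '2': S→{S, D}, D→{B, D}; now {S, B, D}.
Read '1': S→{S, A}, B→{S}, D→{S}; now {S, A}.
Read '2': S→{S, D}, A→{S}; now {S, D}.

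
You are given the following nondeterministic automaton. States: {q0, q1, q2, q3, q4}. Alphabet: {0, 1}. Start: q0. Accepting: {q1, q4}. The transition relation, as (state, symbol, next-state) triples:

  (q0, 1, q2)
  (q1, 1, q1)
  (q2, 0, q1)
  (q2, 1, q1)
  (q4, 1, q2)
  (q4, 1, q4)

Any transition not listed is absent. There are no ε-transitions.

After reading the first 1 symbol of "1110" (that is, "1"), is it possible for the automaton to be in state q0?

No

Start in {q0}.
Read '1': q0→{q2}; now {q2}.
State q0 is not in {q2}.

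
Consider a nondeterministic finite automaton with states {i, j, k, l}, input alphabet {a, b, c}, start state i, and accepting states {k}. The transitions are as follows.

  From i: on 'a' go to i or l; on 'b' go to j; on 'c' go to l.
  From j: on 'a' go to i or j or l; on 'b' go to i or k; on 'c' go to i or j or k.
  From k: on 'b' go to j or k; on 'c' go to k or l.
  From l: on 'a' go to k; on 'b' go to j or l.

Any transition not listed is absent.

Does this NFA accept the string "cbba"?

Start in {i}.
Read 'c': {i} → {l}.
Read 'b': {l} → {j, l}.
Read 'b': {j, l} → {i, j, k, l}.
Read 'a': {i, j, k, l} → {i, j, k, l}.
The final set {i, j, k, l} contains the accepting state k.

Yes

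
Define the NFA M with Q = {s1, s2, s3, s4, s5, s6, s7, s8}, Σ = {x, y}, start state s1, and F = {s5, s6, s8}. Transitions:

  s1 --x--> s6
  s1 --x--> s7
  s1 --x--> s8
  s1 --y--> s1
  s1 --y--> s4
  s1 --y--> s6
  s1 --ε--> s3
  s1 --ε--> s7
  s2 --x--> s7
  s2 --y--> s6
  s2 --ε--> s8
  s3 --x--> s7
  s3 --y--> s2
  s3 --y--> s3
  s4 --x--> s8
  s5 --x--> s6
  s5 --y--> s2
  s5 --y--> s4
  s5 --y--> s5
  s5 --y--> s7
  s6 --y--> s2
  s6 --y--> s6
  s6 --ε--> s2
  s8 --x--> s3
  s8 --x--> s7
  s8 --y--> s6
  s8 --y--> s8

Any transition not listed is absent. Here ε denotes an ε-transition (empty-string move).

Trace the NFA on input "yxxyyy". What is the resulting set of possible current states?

Start: ε-closure({s1}) = {s1, s3, s7}.
Read 'y': s1→{s1, s4, s6}, s3→{s2, s3}, s7→∅; union {s1, s2, s3, s4, s6}; ε-closure = {s1, s2, s3, s4, s6, s7, s8}.
Read 'x': s1→{s6, s7, s8}, s2→{s7}, s3→{s7}, s4→{s8}, s6→∅, s7→∅, s8→{s3, s7}; union {s3, s6, s7, s8}; ε-closure = {s2, s3, s6, s7, s8}.
Read 'x': s2→{s7}, s3→{s7}, s6→∅, s7→∅, s8→{s3, s7}; now {s3, s7}.
Read 'y': s3→{s2, s3}, s7→∅; union {s2, s3}; ε-closure = {s2, s3, s8}.
Read 'y': s2→{s6}, s3→{s2, s3}, s8→{s6, s8}; now {s2, s3, s6, s8}.
Read 'y': s2→{s6}, s3→{s2, s3}, s6→{s2, s6}, s8→{s6, s8}; now {s2, s3, s6, s8}.

{s2, s3, s6, s8}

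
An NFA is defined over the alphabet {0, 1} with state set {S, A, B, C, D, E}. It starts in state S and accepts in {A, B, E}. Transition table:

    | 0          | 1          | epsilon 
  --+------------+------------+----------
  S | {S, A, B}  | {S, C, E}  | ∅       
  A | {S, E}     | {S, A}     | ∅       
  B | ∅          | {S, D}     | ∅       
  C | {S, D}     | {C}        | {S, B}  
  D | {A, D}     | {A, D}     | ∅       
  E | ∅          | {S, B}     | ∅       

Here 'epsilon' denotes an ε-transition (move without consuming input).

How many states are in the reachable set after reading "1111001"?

Start in {S}.
Read '1': {S} → {S, B, C, E}.
Read '1': {S, B, C, E} → {S, B, C, D, E}.
Read '1': {S, B, C, D, E} → {S, A, B, C, D, E}.
Read '1': {S, A, B, C, D, E} → {S, A, B, C, D, E}.
Read '0': {S, A, B, C, D, E} → {S, A, B, D, E}.
Read '0': {S, A, B, D, E} → {S, A, B, D, E}.
Read '1': {S, A, B, D, E} → {S, A, B, C, D, E}.
That set has 6 states.

6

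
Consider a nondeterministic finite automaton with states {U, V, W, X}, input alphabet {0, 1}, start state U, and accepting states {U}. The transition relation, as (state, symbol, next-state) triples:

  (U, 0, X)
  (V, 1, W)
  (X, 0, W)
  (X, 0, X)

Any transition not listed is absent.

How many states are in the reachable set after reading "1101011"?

0

Start in {U}.
Read '1': {U} → ∅.
The set is empty and remains empty for the remaining 6 symbols.
That set has 0 states.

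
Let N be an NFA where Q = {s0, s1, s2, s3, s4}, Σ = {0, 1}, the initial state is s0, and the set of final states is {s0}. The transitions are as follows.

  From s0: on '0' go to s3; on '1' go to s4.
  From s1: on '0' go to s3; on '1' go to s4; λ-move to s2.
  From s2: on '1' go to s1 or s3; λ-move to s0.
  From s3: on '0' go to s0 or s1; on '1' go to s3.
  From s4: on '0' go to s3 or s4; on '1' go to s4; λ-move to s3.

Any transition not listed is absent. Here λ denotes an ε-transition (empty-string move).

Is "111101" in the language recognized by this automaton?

Start in {s0}.
Read '1': {s0} → {s3, s4}.
Read '1': {s3, s4} → {s3, s4}.
Read '1': {s3, s4} → {s3, s4}.
Read '1': {s3, s4} → {s3, s4}.
Read '0': {s3, s4} → {s0, s1, s2, s3, s4}.
Read '1': {s0, s1, s2, s3, s4} → {s0, s1, s2, s3, s4}.
The final set {s0, s1, s2, s3, s4} contains the accepting state s0.

Yes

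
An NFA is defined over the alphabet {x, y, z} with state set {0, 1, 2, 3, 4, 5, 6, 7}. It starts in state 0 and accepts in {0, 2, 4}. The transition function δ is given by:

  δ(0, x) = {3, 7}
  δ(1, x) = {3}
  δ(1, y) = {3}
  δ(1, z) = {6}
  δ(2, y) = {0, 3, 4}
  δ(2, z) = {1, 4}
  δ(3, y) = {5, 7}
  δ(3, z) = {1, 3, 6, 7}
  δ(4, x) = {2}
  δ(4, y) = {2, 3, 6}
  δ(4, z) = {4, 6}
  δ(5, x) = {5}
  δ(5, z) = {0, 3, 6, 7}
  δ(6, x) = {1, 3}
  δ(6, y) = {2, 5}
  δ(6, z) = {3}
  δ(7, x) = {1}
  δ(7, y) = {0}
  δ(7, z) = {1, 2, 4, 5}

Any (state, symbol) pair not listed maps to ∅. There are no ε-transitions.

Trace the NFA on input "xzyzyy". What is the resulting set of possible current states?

{0, 2, 3, 4, 5, 6, 7}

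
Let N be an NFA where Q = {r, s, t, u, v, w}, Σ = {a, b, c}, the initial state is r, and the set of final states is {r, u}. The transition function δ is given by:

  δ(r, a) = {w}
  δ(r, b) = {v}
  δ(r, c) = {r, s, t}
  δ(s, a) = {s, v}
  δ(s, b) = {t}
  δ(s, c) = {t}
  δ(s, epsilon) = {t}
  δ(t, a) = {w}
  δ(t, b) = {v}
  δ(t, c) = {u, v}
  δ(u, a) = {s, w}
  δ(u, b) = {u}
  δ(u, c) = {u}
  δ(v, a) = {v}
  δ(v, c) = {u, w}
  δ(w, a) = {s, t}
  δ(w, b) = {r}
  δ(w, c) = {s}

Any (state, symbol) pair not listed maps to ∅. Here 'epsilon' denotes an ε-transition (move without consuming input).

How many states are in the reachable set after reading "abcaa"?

4

Start in {r}.
Read 'a': {r} → {w}.
Read 'b': {w} → {r}.
Read 'c': {r} → {r, s, t}.
Read 'a': {r, s, t} → {s, t, v, w}.
Read 'a': {s, t, v, w} → {s, t, v, w}.
That set has 4 states.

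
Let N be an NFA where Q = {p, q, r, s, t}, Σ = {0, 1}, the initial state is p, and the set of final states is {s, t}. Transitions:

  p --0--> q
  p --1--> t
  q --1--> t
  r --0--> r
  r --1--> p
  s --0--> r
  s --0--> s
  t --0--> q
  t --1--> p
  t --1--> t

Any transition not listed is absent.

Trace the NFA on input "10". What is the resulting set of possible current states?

{q}

Start in {p}.
Read '1': {p} → {t}.
Read '0': {t} → {q}.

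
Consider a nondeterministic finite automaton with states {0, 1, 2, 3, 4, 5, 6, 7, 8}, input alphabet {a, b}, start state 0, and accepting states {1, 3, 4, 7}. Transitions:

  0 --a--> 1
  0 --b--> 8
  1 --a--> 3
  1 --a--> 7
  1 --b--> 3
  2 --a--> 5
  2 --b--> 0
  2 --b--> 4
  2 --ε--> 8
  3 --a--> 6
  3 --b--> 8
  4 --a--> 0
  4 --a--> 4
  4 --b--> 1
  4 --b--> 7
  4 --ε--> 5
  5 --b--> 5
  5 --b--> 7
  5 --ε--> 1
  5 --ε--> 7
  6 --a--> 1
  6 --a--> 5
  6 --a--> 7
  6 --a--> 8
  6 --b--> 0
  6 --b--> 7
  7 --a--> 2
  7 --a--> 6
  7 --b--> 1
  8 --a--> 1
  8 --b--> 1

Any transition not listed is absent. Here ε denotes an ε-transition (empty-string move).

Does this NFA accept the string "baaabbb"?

Yes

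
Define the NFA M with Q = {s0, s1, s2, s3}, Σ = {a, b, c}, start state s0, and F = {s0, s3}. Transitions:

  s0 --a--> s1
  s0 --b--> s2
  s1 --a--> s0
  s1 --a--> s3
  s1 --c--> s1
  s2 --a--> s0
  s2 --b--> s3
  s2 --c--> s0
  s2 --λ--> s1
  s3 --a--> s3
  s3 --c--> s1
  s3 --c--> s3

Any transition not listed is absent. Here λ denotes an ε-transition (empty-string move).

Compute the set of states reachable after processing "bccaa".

{s1, s3}

Start in {s0}.
Read 'b': {s0} → {s1, s2}.
Read 'c': {s1, s2} → {s0, s1}.
Read 'c': {s0, s1} → {s1}.
Read 'a': {s1} → {s0, s3}.
Read 'a': {s0, s3} → {s1, s3}.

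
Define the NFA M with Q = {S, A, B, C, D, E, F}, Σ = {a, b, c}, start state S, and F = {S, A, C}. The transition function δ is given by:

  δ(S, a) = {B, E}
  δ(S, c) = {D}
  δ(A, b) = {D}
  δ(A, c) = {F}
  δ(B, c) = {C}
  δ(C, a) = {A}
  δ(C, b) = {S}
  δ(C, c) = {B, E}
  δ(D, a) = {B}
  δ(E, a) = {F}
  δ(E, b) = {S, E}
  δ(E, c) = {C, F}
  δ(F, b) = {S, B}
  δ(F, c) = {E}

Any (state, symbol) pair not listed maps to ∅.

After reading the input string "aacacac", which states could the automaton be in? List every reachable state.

{E}

Start in {S}.
Read 'a': {S} → {B, E}.
Read 'a': {B, E} → {F}.
Read 'c': {F} → {E}.
Read 'a': {E} → {F}.
Read 'c': {F} → {E}.
Read 'a': {E} → {F}.
Read 'c': {F} → {E}.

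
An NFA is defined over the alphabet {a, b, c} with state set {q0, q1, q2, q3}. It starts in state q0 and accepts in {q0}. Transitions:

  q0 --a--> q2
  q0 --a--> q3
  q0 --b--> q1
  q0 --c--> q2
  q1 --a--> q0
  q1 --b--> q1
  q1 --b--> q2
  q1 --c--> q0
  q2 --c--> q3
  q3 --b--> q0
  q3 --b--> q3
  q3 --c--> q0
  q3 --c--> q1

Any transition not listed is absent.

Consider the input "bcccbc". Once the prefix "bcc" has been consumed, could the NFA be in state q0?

No

Start in {q0}.
Read 'b': q0→{q1}; now {q1}.
Read 'c': q1→{q0}; now {q0}.
Read 'c': q0→{q2}; now {q2}.
State q0 is not in {q2}.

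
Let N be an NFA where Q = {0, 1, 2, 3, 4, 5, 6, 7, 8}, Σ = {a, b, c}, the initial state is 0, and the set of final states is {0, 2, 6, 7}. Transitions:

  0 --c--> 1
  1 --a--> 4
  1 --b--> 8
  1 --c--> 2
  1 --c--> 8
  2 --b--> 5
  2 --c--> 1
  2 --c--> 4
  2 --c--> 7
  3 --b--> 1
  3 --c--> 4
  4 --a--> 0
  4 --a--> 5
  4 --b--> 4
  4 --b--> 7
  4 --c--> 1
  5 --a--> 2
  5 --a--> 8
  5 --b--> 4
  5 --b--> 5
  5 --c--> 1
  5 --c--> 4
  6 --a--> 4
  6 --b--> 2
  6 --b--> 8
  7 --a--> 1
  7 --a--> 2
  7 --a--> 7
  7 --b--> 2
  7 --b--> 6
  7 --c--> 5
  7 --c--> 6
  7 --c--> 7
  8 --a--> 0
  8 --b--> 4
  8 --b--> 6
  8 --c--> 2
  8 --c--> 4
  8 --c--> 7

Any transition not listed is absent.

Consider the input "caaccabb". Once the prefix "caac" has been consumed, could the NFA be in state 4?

Yes

Start in {0}.
Read 'c': 0→{1}; now {1}.
Read 'a': 1→{4}; now {4}.
Read 'a': 4→{0, 5}; now {0, 5}.
Read 'c': 0→{1}, 5→{1, 4}; now {1, 4}.
State 4 is in {1, 4}.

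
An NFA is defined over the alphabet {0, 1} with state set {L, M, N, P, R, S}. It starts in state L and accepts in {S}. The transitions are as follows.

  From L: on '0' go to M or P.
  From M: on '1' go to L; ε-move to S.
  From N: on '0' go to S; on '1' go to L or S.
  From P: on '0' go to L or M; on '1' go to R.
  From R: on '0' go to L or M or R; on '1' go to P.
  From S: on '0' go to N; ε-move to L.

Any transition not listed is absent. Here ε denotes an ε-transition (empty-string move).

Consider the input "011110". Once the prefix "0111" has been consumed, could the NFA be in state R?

Yes

Start in {L}.
Read '0': {L} → {L, M, P, S}.
Read '1': {L, M, P, S} → {L, R}.
Read '1': {L, R} → {P}.
Read '1': {P} → {R}.
State R is in {R}.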